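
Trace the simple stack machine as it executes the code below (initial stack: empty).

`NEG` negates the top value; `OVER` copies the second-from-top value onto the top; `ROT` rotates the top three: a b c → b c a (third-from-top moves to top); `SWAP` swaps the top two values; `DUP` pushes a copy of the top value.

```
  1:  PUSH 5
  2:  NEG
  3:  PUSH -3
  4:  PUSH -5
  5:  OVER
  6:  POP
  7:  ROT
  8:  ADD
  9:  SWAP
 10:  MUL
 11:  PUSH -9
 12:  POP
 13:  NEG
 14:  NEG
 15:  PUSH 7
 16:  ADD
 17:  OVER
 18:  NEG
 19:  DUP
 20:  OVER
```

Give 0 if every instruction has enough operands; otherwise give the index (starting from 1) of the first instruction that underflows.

PUSH 5   5
NEG      -5
PUSH -3  -5 -3
PUSH -5  -5 -3 -5
OVER     -5 -3 -5 -3
POP      -5 -3 -5
ROT      -3 -5 -5
ADD      -3 -10
SWAP     -10 -3
MUL      30
PUSH -9  30 -9
POP      30
NEG      -30
NEG      30
PUSH 7   30 7
ADD      37
OVER  — needs 2 operands, stack has 1 → underflow

17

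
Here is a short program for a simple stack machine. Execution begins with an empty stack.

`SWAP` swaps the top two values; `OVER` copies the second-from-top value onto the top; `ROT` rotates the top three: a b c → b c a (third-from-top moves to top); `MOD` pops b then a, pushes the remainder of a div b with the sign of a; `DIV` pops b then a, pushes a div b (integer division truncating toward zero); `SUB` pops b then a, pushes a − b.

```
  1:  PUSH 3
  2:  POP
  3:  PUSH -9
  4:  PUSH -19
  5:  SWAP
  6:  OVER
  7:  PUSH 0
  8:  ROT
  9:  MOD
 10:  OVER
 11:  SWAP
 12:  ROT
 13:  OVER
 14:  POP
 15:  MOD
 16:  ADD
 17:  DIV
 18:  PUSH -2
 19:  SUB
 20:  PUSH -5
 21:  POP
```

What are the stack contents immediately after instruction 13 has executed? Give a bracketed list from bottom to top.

PUSH 3   -> 3
POP      -> (empty)
PUSH -9  -> -9
PUSH -19 -> -9 -19
SWAP     -> -19 -9
OVER     -> -19 -9 -19
PUSH 0   -> -19 -9 -19 0
ROT      -> -19 -19 0 -9
MOD      -> -19 -19 0
OVER     -> -19 -19 0 -19
SWAP     -> -19 -19 -19 0
ROT      -> -19 -19 0 -19
OVER     -> -19 -19 0 -19 0

[-19, -19, 0, -19, 0]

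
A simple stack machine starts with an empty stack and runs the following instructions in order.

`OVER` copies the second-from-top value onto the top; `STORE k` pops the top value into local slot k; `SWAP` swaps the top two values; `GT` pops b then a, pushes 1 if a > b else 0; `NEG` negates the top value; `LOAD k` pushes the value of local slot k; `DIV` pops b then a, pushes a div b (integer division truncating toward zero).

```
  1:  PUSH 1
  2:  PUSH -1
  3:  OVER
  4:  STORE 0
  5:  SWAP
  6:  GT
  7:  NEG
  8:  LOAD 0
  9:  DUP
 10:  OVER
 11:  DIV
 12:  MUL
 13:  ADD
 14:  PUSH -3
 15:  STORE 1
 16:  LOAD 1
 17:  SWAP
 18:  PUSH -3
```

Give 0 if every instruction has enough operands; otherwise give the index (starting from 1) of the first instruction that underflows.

0

PUSH 1  : [1]
PUSH -1 : [1, -1]
OVER    : [1, -1, 1]
STORE 0 : [1, -1]
SWAP    : [-1, 1]
GT      : [0]
NEG     : [0]
LOAD 0  : [0, 1]
DUP     : [0, 1, 1]
OVER    : [0, 1, 1, 1]
DIV     : [0, 1, 1]
MUL     : [0, 1]
ADD     : [1]
PUSH -3 : [1, -3]
STORE 1 : [1]
LOAD 1  : [1, -3]
SWAP    : [-3, 1]
PUSH -3 : [-3, 1, -3]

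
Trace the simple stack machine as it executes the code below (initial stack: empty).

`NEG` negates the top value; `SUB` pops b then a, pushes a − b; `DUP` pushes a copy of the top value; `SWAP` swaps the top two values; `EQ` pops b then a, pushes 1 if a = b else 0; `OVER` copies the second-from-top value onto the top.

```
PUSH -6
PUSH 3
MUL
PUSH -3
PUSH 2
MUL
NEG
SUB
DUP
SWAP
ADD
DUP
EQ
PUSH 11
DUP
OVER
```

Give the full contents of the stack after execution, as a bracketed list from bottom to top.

[1, 11, 11, 11]

PUSH -6  -6
PUSH 3   -6 3
MUL      -18
PUSH -3  -18 -3
PUSH 2   -18 -3 2
MUL      -18 -6
NEG      -18 6
SUB      -24
DUP      -24 -24
SWAP     -24 -24
ADD      -48
DUP      -48 -48
EQ       1
PUSH 11  1 11
DUP      1 11 11
OVER     1 11 11 11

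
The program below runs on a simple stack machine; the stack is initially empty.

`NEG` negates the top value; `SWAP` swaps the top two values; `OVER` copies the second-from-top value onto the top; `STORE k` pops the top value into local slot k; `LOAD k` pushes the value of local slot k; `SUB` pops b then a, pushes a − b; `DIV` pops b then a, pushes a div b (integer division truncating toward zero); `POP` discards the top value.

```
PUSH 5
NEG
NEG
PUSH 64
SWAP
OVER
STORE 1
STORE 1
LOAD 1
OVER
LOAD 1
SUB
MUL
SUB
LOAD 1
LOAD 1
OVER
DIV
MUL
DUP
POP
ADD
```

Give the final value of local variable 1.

PUSH 5  -> 5
NEG     -> -5
NEG     -> 5
PUSH 64 -> 5 64
SWAP    -> 64 5
OVER    -> 64 5 64
STORE 1 -> 64 5
STORE 1 -> 64
LOAD 1  -> 64 5
OVER    -> 64 5 64
LOAD 1  -> 64 5 64 5
SUB     -> 64 5 59
MUL     -> 64 295
SUB     -> -231
LOAD 1  -> -231 5
LOAD 1  -> -231 5 5
OVER    -> -231 5 5 5
DIV     -> -231 5 1
MUL     -> -231 5
DUP     -> -231 5 5
POP     -> -231 5
ADD     -> -226

5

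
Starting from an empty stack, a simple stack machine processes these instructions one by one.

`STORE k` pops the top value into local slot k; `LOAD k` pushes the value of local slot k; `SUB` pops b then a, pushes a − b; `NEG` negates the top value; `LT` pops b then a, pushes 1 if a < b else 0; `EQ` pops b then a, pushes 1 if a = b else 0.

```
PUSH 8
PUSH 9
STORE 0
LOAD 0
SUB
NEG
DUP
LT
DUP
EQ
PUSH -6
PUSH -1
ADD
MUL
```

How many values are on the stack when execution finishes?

1

PUSH 8  -> [8]
PUSH 9  -> [8, 9]
STORE 0 -> [8]
LOAD 0  -> [8, 9]
SUB     -> [-1]
NEG     -> [1]
DUP     -> [1, 1]
LT      -> [0]
DUP     -> [0, 0]
EQ      -> [1]
PUSH -6 -> [1, -6]
PUSH -1 -> [1, -6, -1]
ADD     -> [1, -7]
MUL     -> [-7]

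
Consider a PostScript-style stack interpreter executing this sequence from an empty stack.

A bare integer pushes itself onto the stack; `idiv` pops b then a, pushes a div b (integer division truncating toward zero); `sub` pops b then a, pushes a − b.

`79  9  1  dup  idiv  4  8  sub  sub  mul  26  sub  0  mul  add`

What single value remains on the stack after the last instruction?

79    79
9     79 9
1     79 9 1
dup   79 9 1 1
idiv  79 9 1
4     79 9 1 4
8     79 9 1 4 8
sub   79 9 1 -4
sub   79 9 5
mul   79 45
26    79 45 26
sub   79 19
0     79 19 0
mul   79 0
add   79

79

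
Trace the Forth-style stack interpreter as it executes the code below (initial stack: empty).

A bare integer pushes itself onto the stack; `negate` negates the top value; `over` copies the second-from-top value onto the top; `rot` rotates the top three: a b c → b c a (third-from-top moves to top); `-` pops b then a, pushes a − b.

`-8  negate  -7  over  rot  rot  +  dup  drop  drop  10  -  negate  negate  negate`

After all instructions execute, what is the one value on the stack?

-8      -8
negate  8
-7      8 -7
over    8 -7 8
rot     -7 8 8
rot     8 8 -7
+       8 1
dup     8 1 1
drop    8 1
drop    8
10      8 10
-       -2
negate  2
negate  -2
negate  2

2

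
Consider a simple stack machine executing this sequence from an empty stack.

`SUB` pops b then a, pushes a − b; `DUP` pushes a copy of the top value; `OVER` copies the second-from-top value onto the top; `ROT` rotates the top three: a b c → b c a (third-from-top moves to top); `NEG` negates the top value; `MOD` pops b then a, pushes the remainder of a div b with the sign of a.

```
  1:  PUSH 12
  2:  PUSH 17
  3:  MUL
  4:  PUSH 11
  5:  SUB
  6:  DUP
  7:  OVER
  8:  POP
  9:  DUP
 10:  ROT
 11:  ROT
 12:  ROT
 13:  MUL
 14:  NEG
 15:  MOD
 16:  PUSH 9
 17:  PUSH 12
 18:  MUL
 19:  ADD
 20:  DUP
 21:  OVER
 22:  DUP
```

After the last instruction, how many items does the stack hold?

4

PUSH 12 : [12]
PUSH 17 : [12, 17]
MUL     : [204]
PUSH 11 : [204, 11]
SUB     : [193]
DUP     : [193, 193]
OVER    : [193, 193, 193]
POP     : [193, 193]
DUP     : [193, 193, 193]
ROT     : [193, 193, 193]
ROT     : [193, 193, 193]
ROT     : [193, 193, 193]
MUL     : [193, 37249]
NEG     : [193, -37249]
MOD     : [193]
PUSH 9  : [193, 9]
PUSH 12 : [193, 9, 12]
MUL     : [193, 108]
ADD     : [301]
DUP     : [301, 301]
OVER    : [301, 301, 301]
DUP     : [301, 301, 301, 301]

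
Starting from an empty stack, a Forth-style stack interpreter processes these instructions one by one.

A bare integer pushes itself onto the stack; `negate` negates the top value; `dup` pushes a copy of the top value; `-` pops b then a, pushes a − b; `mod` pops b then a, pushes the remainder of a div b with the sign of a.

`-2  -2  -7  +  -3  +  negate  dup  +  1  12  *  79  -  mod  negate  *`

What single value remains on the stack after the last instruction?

-2     → -2
-2     → -2 -2
-7     → -2 -2 -7
+      → -2 -9
-3     → -2 -9 -3
+      → -2 -12
negate → -2 12
dup    → -2 12 12
+      → -2 24
1      → -2 24 1
12     → -2 24 1 12
*      → -2 24 12
79     → -2 24 12 79
-      → -2 24 -67
mod    → -2 24
negate → -2 -24
*      → 48

48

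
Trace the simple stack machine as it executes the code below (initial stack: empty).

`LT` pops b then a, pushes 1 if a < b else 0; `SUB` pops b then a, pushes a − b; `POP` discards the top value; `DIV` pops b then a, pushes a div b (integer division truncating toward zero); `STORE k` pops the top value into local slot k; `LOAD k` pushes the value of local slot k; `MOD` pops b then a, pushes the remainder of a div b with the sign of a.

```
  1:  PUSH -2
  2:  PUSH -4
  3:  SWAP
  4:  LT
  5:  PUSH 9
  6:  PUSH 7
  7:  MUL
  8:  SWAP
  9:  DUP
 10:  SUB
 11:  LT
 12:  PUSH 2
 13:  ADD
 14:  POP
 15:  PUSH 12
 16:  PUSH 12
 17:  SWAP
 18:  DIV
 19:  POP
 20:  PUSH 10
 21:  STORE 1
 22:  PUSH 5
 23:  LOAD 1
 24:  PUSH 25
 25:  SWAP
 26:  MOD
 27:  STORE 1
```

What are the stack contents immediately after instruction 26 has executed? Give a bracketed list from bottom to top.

[5, 5]

PUSH -2 : -2
PUSH -4 : -2 -4
SWAP    : -4 -2
LT      : 1
PUSH 9  : 1 9
PUSH 7  : 1 9 7
MUL     : 1 63
SWAP    : 63 1
DUP     : 63 1 1
SUB     : 63 0
LT      : 0
PUSH 2  : 0 2
ADD     : 2
POP     : (empty)
PUSH 12 : 12
PUSH 12 : 12 12
SWAP    : 12 12
DIV     : 1
POP     : (empty)
PUSH 10 : 10
STORE 1 : (empty)
PUSH 5  : 5
LOAD 1  : 5 10
PUSH 25 : 5 10 25
SWAP    : 5 25 10
MOD     : 5 5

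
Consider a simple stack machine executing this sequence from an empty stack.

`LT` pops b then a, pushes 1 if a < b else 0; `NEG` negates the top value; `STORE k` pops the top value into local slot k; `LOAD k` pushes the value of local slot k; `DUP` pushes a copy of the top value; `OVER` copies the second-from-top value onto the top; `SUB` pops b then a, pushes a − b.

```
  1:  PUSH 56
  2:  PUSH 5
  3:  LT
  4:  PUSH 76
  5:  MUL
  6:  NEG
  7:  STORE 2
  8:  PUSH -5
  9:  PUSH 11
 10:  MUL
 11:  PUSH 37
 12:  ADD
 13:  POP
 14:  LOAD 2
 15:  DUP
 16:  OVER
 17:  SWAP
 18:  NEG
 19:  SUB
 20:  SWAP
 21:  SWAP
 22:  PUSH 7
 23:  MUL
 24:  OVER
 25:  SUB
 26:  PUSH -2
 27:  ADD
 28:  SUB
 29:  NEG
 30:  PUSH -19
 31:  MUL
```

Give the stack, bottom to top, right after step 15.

[0, 0]

PUSH 56  [56]
PUSH 5   [56, 5]
LT       [0]
PUSH 76  [0, 76]
MUL      [0]
NEG      [0]
STORE 2  []
PUSH -5  [-5]
PUSH 11  [-5, 11]
MUL      [-55]
PUSH 37  [-55, 37]
ADD      [-18]
POP      []
LOAD 2   [0]
DUP      [0, 0]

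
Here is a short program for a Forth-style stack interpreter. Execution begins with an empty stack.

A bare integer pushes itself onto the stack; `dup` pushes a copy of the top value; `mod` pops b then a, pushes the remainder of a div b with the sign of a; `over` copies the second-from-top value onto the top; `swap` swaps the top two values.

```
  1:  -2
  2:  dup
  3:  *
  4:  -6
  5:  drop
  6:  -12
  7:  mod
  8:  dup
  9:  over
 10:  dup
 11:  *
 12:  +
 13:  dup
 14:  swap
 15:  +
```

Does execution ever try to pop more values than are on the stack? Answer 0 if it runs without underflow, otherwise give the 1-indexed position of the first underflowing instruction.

-2   : [-2]
dup  : [-2, -2]
*    : [4]
-6   : [4, -6]
drop : [4]
-12  : [4, -12]
mod  : [4]
dup  : [4, 4]
over : [4, 4, 4]
dup  : [4, 4, 4, 4]
*    : [4, 4, 16]
+    : [4, 20]
dup  : [4, 20, 20]
swap : [4, 20, 20]
+    : [4, 40]

0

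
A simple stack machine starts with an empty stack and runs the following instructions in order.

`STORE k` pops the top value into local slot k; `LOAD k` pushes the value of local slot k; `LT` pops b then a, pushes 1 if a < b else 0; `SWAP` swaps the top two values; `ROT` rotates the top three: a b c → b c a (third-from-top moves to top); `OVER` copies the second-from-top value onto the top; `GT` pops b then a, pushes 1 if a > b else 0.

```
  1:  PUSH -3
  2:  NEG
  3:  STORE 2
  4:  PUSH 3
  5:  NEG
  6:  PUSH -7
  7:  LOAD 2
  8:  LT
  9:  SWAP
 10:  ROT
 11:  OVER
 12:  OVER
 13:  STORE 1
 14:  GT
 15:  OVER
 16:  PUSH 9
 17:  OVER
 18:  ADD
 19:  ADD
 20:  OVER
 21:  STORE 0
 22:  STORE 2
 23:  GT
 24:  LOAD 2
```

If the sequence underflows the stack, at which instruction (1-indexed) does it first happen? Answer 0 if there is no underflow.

10

PUSH -3 : [-3]
NEG     : [3]
STORE 2 : []
PUSH 3  : [3]
NEG     : [-3]
PUSH -7 : [-3, -7]
LOAD 2  : [-3, -7, 3]
LT      : [-3, 1]
SWAP    : [1, -3]
ROT  — needs 3 operands, stack has 2 → underflow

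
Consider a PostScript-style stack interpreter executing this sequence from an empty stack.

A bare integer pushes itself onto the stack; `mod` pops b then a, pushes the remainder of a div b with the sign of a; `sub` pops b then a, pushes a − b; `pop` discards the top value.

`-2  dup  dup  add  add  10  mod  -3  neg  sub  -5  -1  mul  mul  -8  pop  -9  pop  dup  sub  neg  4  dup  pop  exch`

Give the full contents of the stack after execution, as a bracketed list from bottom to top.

-2    [-2]
dup   [-2, -2]
dup   [-2, -2, -2]
add   [-2, -4]
add   [-6]
10    [-6, 10]
mod   [-6]
-3    [-6, -3]
neg   [-6, 3]
sub   [-9]
-5    [-9, -5]
-1    [-9, -5, -1]
mul   [-9, 5]
mul   [-45]
-8    [-45, -8]
pop   [-45]
-9    [-45, -9]
pop   [-45]
dup   [-45, -45]
sub   [0]
neg   [0]
4     [0, 4]
dup   [0, 4, 4]
pop   [0, 4]
exch  [4, 0]

[4, 0]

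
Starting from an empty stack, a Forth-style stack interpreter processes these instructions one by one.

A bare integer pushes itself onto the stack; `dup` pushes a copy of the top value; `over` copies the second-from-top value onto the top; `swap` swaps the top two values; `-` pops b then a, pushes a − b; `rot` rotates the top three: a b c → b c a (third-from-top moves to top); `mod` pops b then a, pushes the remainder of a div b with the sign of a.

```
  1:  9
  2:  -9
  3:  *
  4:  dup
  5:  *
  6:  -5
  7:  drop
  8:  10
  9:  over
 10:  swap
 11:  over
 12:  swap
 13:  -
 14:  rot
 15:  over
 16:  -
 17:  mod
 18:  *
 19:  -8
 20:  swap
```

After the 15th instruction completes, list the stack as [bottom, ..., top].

[6561, 6551, 6561, 6551]

9    → [9]
-9   → [9, -9]
*    → [-81]
dup  → [-81, -81]
*    → [6561]
-5   → [6561, -5]
drop → [6561]
10   → [6561, 10]
over → [6561, 10, 6561]
swap → [6561, 6561, 10]
over → [6561, 6561, 10, 6561]
swap → [6561, 6561, 6561, 10]
-    → [6561, 6561, 6551]
rot  → [6561, 6551, 6561]
over → [6561, 6551, 6561, 6551]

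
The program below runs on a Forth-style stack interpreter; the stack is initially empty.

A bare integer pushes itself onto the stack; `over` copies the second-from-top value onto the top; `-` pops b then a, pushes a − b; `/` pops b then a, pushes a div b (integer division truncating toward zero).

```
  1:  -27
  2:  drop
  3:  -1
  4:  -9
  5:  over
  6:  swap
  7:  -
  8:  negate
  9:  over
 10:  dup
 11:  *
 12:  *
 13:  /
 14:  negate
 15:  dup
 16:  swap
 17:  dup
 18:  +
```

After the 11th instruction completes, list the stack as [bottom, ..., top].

[-1, -8, 1]

-27    -> [-27]
drop   -> []
-1     -> [-1]
-9     -> [-1, -9]
over   -> [-1, -9, -1]
swap   -> [-1, -1, -9]
-      -> [-1, 8]
negate -> [-1, -8]
over   -> [-1, -8, -1]
dup    -> [-1, -8, -1, -1]
*      -> [-1, -8, 1]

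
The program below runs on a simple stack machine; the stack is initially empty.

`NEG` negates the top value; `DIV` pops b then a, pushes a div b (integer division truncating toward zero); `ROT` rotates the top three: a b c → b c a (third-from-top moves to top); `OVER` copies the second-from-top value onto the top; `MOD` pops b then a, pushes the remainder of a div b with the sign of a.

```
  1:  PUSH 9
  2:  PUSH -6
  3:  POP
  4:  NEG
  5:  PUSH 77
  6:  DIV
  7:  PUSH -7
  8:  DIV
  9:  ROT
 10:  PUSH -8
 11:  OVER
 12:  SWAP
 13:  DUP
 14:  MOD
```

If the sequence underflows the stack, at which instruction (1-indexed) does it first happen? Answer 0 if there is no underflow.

9

PUSH 9  : 9
PUSH -6 : 9 -6
POP     : 9
NEG     : -9
PUSH 77 : -9 77
DIV     : 0
PUSH -7 : 0 -7
DIV     : 0
ROT  — needs 3 operands, stack has 1 → underflow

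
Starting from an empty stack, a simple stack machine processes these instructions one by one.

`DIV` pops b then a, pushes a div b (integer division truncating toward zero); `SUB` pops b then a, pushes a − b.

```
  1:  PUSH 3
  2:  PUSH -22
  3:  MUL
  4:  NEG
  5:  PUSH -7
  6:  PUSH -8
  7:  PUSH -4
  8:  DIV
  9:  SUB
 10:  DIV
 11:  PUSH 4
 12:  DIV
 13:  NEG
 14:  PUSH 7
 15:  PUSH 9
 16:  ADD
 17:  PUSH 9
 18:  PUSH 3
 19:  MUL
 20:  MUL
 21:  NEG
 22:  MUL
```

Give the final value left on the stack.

PUSH 3   -> 3
PUSH -22 -> 3 -22
MUL      -> -66
NEG      -> 66
PUSH -7  -> 66 -7
PUSH -8  -> 66 -7 -8
PUSH -4  -> 66 -7 -8 -4
DIV      -> 66 -7 2
SUB      -> 66 -9
DIV      -> -7
PUSH 4   -> -7 4
DIV      -> -1
NEG      -> 1
PUSH 7   -> 1 7
PUSH 9   -> 1 7 9
ADD      -> 1 16
PUSH 9   -> 1 16 9
PUSH 3   -> 1 16 9 3
MUL      -> 1 16 27
MUL      -> 1 432
NEG      -> 1 -432
MUL      -> -432

-432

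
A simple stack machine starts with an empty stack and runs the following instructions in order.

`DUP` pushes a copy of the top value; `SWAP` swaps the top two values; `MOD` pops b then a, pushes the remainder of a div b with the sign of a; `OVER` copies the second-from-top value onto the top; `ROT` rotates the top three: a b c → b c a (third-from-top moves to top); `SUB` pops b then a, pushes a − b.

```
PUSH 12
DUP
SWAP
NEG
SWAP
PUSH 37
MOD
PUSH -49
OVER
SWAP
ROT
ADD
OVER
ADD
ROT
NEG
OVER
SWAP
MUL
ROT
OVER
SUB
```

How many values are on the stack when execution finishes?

3

PUSH 12  : [12]
DUP      : [12, 12]
SWAP     : [12, 12]
NEG      : [12, -12]
SWAP     : [-12, 12]
PUSH 37  : [-12, 12, 37]
MOD      : [-12, 12]
PUSH -49 : [-12, 12, -49]
OVER     : [-12, 12, -49, 12]
SWAP     : [-12, 12, 12, -49]
ROT      : [-12, 12, -49, 12]
ADD      : [-12, 12, -37]
OVER     : [-12, 12, -37, 12]
ADD      : [-12, 12, -25]
ROT      : [12, -25, -12]
NEG      : [12, -25, 12]
OVER     : [12, -25, 12, -25]
SWAP     : [12, -25, -25, 12]
MUL      : [12, -25, -300]
ROT      : [-25, -300, 12]
OVER     : [-25, -300, 12, -300]
SUB      : [-25, -300, 312]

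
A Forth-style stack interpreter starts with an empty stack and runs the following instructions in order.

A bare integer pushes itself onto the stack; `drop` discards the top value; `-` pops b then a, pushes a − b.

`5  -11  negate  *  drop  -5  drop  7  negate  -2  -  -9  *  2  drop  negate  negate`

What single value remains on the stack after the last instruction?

45

5      : 5
-11    : 5 -11
negate : 5 11
*      : 55
drop   : (empty)
-5     : -5
drop   : (empty)
7      : 7
negate : -7
-2     : -7 -2
-      : -5
-9     : -5 -9
*      : 45
2      : 45 2
drop   : 45
negate : -45
negate : 45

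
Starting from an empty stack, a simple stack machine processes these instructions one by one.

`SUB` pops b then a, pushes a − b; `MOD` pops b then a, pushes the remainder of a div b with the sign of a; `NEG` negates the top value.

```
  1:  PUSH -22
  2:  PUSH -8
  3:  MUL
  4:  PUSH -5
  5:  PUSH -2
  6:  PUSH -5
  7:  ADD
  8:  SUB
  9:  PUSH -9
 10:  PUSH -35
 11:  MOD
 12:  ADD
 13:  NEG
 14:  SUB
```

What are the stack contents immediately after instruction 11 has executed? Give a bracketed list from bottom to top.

PUSH -22 → -22
PUSH -8  → -22 -8
MUL      → 176
PUSH -5  → 176 -5
PUSH -2  → 176 -5 -2
PUSH -5  → 176 -5 -2 -5
ADD      → 176 -5 -7
SUB      → 176 2
PUSH -9  → 176 2 -9
PUSH -35 → 176 2 -9 -35
MOD      → 176 2 -9

[176, 2, -9]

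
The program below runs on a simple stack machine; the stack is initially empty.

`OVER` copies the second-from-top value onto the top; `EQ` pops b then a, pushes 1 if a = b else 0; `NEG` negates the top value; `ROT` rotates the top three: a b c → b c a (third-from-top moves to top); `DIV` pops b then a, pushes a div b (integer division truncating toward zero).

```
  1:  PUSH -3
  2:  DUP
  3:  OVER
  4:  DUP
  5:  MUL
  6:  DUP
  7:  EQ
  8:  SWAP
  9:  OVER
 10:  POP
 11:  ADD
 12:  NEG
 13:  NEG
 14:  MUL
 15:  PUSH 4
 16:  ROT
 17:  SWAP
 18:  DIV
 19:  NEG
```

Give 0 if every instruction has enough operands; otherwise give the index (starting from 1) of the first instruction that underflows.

PUSH -3 → -3
DUP     → -3 -3
OVER    → -3 -3 -3
DUP     → -3 -3 -3 -3
MUL     → -3 -3 9
DUP     → -3 -3 9 9
EQ      → -3 -3 1
SWAP    → -3 1 -3
OVER    → -3 1 -3 1
POP     → -3 1 -3
ADD     → -3 -2
NEG     → -3 2
NEG     → -3 -2
MUL     → 6
PUSH 4  → 6 4
ROT  — needs 3 operands, stack has 2 → underflow

16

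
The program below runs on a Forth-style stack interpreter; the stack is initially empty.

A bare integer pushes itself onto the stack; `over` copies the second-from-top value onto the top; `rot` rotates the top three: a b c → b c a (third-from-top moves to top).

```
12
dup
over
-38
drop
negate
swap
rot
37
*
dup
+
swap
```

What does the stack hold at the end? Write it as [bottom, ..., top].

[-12, 888, 12]

12     → [12]
dup    → [12, 12]
over   → [12, 12, 12]
-38    → [12, 12, 12, -38]
drop   → [12, 12, 12]
negate → [12, 12, -12]
swap   → [12, -12, 12]
rot    → [-12, 12, 12]
37     → [-12, 12, 12, 37]
*      → [-12, 12, 444]
dup    → [-12, 12, 444, 444]
+      → [-12, 12, 888]
swap   → [-12, 888, 12]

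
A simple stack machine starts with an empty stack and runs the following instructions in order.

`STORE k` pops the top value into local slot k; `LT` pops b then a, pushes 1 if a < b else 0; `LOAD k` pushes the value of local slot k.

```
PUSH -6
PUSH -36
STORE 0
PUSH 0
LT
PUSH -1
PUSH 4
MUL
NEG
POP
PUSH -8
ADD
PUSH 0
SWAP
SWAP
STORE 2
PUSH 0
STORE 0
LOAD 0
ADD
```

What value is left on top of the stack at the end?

-7

PUSH -6  -> [-6]
PUSH -36 -> [-6, -36]
STORE 0  -> [-6]
PUSH 0   -> [-6, 0]
LT       -> [1]
PUSH -1  -> [1, -1]
PUSH 4   -> [1, -1, 4]
MUL      -> [1, -4]
NEG      -> [1, 4]
POP      -> [1]
PUSH -8  -> [1, -8]
ADD      -> [-7]
PUSH 0   -> [-7, 0]
SWAP     -> [0, -7]
SWAP     -> [-7, 0]
STORE 2  -> [-7]
PUSH 0   -> [-7, 0]
STORE 0  -> [-7]
LOAD 0   -> [-7, 0]
ADD      -> [-7]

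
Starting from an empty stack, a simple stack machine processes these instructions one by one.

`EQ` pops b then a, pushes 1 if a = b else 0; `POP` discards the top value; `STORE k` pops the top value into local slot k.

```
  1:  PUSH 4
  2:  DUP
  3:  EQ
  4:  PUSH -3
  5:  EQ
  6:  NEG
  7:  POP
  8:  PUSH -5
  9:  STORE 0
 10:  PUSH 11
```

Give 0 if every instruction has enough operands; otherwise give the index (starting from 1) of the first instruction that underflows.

PUSH 4  -> 4
DUP     -> 4 4
EQ      -> 1
PUSH -3 -> 1 -3
EQ      -> 0
NEG     -> 0
POP     -> (empty)
PUSH -5 -> -5
STORE 0 -> (empty)
PUSH 11 -> 11

0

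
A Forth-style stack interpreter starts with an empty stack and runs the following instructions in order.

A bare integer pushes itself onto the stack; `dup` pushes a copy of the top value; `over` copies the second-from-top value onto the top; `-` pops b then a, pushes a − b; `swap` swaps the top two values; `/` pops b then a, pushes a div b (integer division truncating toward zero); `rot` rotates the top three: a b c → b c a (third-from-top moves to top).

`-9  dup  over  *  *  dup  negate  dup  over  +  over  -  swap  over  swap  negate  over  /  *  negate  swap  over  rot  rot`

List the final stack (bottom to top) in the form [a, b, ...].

[-729, 729, 729, 729]

-9     → -9
dup    → -9 -9
over   → -9 -9 -9
*      → -9 81
*      → -729
dup    → -729 -729
negate → -729 729
dup    → -729 729 729
over   → -729 729 729 729
+      → -729 729 1458
over   → -729 729 1458 729
-      → -729 729 729
swap   → -729 729 729
over   → -729 729 729 729
swap   → -729 729 729 729
negate → -729 729 729 -729
over   → -729 729 729 -729 729
/      → -729 729 729 -1
*      → -729 729 -729
negate → -729 729 729
swap   → -729 729 729
over   → -729 729 729 729
rot    → -729 729 729 729
rot    → -729 729 729 729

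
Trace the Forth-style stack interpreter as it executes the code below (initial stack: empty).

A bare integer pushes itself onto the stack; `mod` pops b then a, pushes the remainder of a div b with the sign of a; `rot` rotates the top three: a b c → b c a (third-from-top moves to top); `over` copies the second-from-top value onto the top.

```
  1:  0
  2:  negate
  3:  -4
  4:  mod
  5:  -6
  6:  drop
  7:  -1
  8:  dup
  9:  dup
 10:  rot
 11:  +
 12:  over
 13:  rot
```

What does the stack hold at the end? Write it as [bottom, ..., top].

0      : [0]
negate : [0]
-4     : [0, -4]
mod    : [0]
-6     : [0, -6]
drop   : [0]
-1     : [0, -1]
dup    : [0, -1, -1]
dup    : [0, -1, -1, -1]
rot    : [0, -1, -1, -1]
+      : [0, -1, -2]
over   : [0, -1, -2, -1]
rot    : [0, -2, -1, -1]

[0, -2, -1, -1]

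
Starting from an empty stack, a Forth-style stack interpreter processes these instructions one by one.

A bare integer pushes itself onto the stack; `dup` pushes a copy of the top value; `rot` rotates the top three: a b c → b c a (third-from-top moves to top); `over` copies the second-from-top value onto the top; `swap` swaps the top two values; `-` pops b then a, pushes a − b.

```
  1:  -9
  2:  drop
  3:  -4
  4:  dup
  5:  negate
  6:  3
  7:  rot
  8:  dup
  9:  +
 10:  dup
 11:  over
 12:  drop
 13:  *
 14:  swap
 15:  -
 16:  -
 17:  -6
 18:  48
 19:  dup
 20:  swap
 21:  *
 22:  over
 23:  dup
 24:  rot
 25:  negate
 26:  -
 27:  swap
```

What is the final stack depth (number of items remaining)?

4

-9     : [-9]
drop   : []
-4     : [-4]
dup    : [-4, -4]
negate : [-4, 4]
3      : [-4, 4, 3]
rot    : [4, 3, -4]
dup    : [4, 3, -4, -4]
+      : [4, 3, -8]
dup    : [4, 3, -8, -8]
over   : [4, 3, -8, -8, -8]
drop   : [4, 3, -8, -8]
*      : [4, 3, 64]
swap   : [4, 64, 3]
-      : [4, 61]
-      : [-57]
-6     : [-57, -6]
48     : [-57, -6, 48]
dup    : [-57, -6, 48, 48]
swap   : [-57, -6, 48, 48]
*      : [-57, -6, 2304]
over   : [-57, -6, 2304, -6]
dup    : [-57, -6, 2304, -6, -6]
rot    : [-57, -6, -6, -6, 2304]
negate : [-57, -6, -6, -6, -2304]
-      : [-57, -6, -6, 2298]
swap   : [-57, -6, 2298, -6]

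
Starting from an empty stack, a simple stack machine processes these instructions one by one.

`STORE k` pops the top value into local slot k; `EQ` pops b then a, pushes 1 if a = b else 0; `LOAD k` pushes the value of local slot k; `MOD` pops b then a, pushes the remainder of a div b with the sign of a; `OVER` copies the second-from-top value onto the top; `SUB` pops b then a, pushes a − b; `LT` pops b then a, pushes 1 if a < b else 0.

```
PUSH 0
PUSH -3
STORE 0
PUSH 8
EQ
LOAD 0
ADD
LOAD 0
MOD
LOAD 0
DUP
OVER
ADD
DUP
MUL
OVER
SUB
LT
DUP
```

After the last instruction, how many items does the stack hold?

PUSH 0  -> [0]
PUSH -3 -> [0, -3]
STORE 0 -> [0]
PUSH 8  -> [0, 8]
EQ      -> [0]
LOAD 0  -> [0, -3]
ADD     -> [-3]
LOAD 0  -> [-3, -3]
MOD     -> [0]
LOAD 0  -> [0, -3]
DUP     -> [0, -3, -3]
OVER    -> [0, -3, -3, -3]
ADD     -> [0, -3, -6]
DUP     -> [0, -3, -6, -6]
MUL     -> [0, -3, 36]
OVER    -> [0, -3, 36, -3]
SUB     -> [0, -3, 39]
LT      -> [0, 1]
DUP     -> [0, 1, 1]

3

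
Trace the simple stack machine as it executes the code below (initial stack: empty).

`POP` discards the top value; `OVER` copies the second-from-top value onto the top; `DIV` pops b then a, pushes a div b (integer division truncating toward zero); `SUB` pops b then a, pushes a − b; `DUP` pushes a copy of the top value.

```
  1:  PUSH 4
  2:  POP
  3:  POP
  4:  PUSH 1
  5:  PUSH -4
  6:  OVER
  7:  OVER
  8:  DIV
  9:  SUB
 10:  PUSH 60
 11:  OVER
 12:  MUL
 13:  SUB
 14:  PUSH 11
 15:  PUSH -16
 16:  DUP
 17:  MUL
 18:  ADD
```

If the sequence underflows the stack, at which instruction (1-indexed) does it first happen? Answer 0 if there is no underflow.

PUSH 4 → 4
POP    → (empty)
POP  — needs 1 operand, stack has 0 → underflow

3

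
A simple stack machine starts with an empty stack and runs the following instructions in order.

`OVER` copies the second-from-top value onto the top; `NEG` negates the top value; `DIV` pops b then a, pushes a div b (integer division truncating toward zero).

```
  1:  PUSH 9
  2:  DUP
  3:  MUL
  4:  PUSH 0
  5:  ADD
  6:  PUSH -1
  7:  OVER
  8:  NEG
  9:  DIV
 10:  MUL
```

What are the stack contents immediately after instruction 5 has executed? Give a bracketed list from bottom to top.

PUSH 9 → 9
DUP    → 9 9
MUL    → 81
PUSH 0 → 81 0
ADD    → 81

[81]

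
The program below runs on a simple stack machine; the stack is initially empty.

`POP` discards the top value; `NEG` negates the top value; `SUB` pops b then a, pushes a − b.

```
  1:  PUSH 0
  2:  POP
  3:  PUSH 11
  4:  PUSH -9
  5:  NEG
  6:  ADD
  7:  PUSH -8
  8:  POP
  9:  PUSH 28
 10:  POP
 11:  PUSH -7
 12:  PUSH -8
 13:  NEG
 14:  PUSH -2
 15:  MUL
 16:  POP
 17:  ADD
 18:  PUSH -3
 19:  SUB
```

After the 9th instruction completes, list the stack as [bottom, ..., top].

PUSH 0  → 0
POP     → (empty)
PUSH 11 → 11
PUSH -9 → 11 -9
NEG     → 11 9
ADD     → 20
PUSH -8 → 20 -8
POP     → 20
PUSH 28 → 20 28

[20, 28]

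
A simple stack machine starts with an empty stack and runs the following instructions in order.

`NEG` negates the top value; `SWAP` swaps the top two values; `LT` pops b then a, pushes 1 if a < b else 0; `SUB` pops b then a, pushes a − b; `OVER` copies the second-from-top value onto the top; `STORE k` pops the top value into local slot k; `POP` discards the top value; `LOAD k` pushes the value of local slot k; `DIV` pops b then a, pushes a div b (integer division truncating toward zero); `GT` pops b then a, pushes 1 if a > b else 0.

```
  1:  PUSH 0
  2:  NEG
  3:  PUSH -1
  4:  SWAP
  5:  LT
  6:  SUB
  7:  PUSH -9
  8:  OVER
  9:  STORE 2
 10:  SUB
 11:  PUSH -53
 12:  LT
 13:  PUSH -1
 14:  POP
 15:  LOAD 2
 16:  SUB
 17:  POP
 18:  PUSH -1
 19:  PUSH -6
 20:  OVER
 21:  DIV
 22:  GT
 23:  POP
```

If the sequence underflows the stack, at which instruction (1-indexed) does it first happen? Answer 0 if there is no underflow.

PUSH 0  -> 0
NEG     -> 0
PUSH -1 -> 0 -1
SWAP    -> -1 0
LT      -> 1
SUB  — needs 2 operands, stack has 1 → underflow

6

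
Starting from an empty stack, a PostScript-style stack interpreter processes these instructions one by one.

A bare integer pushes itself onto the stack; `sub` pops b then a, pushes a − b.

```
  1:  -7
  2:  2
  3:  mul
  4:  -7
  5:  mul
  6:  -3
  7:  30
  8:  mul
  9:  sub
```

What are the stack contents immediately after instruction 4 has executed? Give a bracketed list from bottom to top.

[-14, -7]

-7   -7
2    -7 2
mul  -14
-7   -14 -7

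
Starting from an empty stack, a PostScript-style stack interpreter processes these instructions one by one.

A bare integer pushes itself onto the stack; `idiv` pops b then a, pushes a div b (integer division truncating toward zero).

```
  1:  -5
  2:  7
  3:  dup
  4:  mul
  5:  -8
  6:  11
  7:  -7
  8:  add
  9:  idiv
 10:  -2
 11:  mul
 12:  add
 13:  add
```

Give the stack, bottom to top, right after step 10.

-5    -5
7     -5 7
dup   -5 7 7
mul   -5 49
-8    -5 49 -8
11    -5 49 -8 11
-7    -5 49 -8 11 -7
add   -5 49 -8 4
idiv  -5 49 -2
-2    -5 49 -2 -2

[-5, 49, -2, -2]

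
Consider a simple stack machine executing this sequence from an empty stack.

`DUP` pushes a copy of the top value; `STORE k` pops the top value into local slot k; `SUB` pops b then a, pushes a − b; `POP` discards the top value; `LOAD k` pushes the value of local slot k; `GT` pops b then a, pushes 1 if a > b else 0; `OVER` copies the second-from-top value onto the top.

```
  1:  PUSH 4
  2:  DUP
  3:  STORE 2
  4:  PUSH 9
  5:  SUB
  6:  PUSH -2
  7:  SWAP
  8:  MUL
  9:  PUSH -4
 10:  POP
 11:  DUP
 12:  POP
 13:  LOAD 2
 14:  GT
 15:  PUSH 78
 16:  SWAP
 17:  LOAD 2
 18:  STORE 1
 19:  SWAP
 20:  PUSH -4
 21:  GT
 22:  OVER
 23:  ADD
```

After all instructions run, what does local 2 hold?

4

PUSH 4  : [4]
DUP     : [4, 4]
STORE 2 : [4]
PUSH 9  : [4, 9]
SUB     : [-5]
PUSH -2 : [-5, -2]
SWAP    : [-2, -5]
MUL     : [10]
PUSH -4 : [10, -4]
POP     : [10]
DUP     : [10, 10]
POP     : [10]
LOAD 2  : [10, 4]
GT      : [1]
PUSH 78 : [1, 78]
SWAP    : [78, 1]
LOAD 2  : [78, 1, 4]
STORE 1 : [78, 1]
SWAP    : [1, 78]
PUSH -4 : [1, 78, -4]
GT      : [1, 1]
OVER    : [1, 1, 1]
ADD     : [1, 2]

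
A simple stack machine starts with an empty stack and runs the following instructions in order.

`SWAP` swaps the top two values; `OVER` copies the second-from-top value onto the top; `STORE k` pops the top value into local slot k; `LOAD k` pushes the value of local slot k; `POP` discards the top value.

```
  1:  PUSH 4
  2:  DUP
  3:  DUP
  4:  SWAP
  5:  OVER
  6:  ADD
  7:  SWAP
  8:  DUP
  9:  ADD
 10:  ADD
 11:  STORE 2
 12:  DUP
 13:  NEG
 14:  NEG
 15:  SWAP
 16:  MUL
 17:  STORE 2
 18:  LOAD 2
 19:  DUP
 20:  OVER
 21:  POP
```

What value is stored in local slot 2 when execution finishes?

16

PUSH 4  → 4
DUP     → 4 4
DUP     → 4 4 4
SWAP    → 4 4 4
OVER    → 4 4 4 4
ADD     → 4 4 8
SWAP    → 4 8 4
DUP     → 4 8 4 4
ADD     → 4 8 8
ADD     → 4 16
STORE 2 → 4
DUP     → 4 4
NEG     → 4 -4
NEG     → 4 4
SWAP    → 4 4
MUL     → 16
STORE 2 → (empty)
LOAD 2  → 16
DUP     → 16 16
OVER    → 16 16 16
POP     → 16 16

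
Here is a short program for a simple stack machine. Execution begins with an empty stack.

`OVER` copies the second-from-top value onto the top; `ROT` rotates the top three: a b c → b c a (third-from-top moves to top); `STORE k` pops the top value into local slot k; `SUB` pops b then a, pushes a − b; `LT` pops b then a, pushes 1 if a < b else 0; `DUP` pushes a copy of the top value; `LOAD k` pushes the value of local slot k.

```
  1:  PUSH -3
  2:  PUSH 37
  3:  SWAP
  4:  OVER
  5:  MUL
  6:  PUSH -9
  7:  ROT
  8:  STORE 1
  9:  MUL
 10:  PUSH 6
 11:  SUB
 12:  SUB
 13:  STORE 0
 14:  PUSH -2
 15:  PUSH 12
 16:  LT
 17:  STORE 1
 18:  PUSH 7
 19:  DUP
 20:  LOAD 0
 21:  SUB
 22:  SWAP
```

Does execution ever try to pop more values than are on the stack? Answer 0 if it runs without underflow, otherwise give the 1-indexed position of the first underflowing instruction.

12

PUSH -3  [-3]
PUSH 37  [-3, 37]
SWAP     [37, -3]
OVER     [37, -3, 37]
MUL      [37, -111]
PUSH -9  [37, -111, -9]
ROT      [-111, -9, 37]
STORE 1  [-111, -9]
MUL      [999]
PUSH 6   [999, 6]
SUB      [993]
SUB  — needs 2 operands, stack has 1 → underflow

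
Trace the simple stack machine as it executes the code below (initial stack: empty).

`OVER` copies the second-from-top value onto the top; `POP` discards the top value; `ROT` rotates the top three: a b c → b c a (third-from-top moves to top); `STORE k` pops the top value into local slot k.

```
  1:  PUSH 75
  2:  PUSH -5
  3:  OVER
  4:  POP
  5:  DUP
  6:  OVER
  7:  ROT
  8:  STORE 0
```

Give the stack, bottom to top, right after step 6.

PUSH 75 → [75]
PUSH -5 → [75, -5]
OVER    → [75, -5, 75]
POP     → [75, -5]
DUP     → [75, -5, -5]
OVER    → [75, -5, -5, -5]

[75, -5, -5, -5]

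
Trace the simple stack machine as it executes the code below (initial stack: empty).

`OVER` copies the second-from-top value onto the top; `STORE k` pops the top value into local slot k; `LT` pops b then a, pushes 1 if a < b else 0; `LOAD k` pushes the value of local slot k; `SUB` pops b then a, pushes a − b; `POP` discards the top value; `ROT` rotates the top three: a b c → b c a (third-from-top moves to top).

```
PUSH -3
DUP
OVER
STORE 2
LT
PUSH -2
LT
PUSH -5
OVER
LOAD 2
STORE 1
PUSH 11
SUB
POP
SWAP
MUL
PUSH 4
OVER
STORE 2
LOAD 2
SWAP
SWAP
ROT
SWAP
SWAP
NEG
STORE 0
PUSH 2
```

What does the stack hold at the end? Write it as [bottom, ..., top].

[4, 0, 2]

PUSH -3  -3
DUP      -3 -3
OVER     -3 -3 -3
STORE 2  -3 -3
LT       0
PUSH -2  0 -2
LT       0
PUSH -5  0 -5
OVER     0 -5 0
LOAD 2   0 -5 0 -3
STORE 1  0 -5 0
PUSH 11  0 -5 0 11
SUB      0 -5 -11
POP      0 -5
SWAP     -5 0
MUL      0
PUSH 4   0 4
OVER     0 4 0
STORE 2  0 4
LOAD 2   0 4 0
SWAP     0 0 4
SWAP     0 4 0
ROT      4 0 0
SWAP     4 0 0
SWAP     4 0 0
NEG      4 0 0
STORE 0  4 0
PUSH 2   4 0 2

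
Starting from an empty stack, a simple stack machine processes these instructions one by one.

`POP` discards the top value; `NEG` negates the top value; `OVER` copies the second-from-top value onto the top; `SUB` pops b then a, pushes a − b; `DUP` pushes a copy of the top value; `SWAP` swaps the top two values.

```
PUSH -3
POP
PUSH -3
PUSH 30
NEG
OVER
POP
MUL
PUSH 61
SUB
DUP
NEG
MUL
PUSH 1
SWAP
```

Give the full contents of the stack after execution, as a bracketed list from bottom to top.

[1, -841]

PUSH -3 : [-3]
POP     : []
PUSH -3 : [-3]
PUSH 30 : [-3, 30]
NEG     : [-3, -30]
OVER    : [-3, -30, -3]
POP     : [-3, -30]
MUL     : [90]
PUSH 61 : [90, 61]
SUB     : [29]
DUP     : [29, 29]
NEG     : [29, -29]
MUL     : [-841]
PUSH 1  : [-841, 1]
SWAP    : [1, -841]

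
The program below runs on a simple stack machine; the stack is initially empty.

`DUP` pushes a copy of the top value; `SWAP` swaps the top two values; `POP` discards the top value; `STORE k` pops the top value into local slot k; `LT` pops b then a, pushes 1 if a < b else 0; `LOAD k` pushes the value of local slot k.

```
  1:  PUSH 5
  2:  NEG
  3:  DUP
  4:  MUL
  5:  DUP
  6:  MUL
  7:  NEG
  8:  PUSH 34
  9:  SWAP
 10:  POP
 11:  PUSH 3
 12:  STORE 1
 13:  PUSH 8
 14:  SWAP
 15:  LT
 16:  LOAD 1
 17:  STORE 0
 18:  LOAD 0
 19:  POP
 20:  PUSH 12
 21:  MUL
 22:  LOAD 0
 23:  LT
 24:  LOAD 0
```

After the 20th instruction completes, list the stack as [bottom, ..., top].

[1, 12]

PUSH 5  → 5
NEG     → -5
DUP     → -5 -5
MUL     → 25
DUP     → 25 25
MUL     → 625
NEG     → -625
PUSH 34 → -625 34
SWAP    → 34 -625
POP     → 34
PUSH 3  → 34 3
STORE 1 → 34
PUSH 8  → 34 8
SWAP    → 8 34
LT      → 1
LOAD 1  → 1 3
STORE 0 → 1
LOAD 0  → 1 3
POP     → 1
PUSH 12 → 1 12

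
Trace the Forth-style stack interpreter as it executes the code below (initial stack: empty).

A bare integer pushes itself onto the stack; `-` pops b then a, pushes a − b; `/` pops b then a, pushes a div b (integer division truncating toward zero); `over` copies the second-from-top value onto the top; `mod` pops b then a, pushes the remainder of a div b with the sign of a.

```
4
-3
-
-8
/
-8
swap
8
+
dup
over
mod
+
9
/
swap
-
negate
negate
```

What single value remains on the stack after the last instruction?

4       4
-3      4 -3
-       7
-8      7 -8
/       0
-8      0 -8
swap    -8 0
8       -8 0 8
+       -8 8
dup     -8 8 8
over    -8 8 8 8
mod     -8 8 0
+       -8 8
9       -8 8 9
/       -8 0
swap    0 -8
-       8
negate  -8
negate  8

8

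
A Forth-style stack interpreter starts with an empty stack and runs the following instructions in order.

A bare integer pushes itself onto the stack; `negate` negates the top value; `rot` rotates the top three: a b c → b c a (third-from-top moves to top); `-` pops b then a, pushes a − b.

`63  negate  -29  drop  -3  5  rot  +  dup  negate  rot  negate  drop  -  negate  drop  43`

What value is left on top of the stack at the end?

63      [63]
negate  [-63]
-29     [-63, -29]
drop    [-63]
-3      [-63, -3]
5       [-63, -3, 5]
rot     [-3, 5, -63]
+       [-3, -58]
dup     [-3, -58, -58]
negate  [-3, -58, 58]
rot     [-58, 58, -3]
negate  [-58, 58, 3]
drop    [-58, 58]
-       [-116]
negate  [116]
drop    []
43      [43]

43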